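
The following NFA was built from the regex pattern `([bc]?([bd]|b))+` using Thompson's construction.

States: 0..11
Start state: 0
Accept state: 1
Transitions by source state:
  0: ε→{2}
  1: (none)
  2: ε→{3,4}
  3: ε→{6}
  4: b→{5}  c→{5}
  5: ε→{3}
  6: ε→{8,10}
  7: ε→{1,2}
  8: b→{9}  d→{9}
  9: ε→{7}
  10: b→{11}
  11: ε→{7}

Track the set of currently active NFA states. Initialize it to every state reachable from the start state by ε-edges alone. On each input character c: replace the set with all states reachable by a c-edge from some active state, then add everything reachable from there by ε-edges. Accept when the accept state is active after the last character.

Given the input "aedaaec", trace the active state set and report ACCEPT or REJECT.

start: ε-closure({0}) = {0,2,3,4,6,8,10}
'a' @ 1: {}  — no active states
rest 'edaaec' ignored (set empty)
end set {} — state 1 not in

Answer: REJECT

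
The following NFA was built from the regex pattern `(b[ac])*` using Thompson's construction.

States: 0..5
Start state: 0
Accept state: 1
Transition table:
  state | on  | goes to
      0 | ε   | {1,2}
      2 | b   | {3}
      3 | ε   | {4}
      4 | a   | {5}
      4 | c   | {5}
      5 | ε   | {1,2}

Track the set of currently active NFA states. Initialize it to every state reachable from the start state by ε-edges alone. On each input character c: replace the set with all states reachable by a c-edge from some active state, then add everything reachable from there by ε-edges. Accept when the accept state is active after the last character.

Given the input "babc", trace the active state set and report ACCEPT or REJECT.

Answer: ACCEPT

Derivation:
initial (ε-close {0}): {0,1,2}
'b' @ 1: {3,4}
'a' @ 2: {1,2,5}  ✓accept
'b' @ 3: {3,4}
'c' @ 4: {1,2,5}  ✓accept
end set {1,2,5} — state 1 in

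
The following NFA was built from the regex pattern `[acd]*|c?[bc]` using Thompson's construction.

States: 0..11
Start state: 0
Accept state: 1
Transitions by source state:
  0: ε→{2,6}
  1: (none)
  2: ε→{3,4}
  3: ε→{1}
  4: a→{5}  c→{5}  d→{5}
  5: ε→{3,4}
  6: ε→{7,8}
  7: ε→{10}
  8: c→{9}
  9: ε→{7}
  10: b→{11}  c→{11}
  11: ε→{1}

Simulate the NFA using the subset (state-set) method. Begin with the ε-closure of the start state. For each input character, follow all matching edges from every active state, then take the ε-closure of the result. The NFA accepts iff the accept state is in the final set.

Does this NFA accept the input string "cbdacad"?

Answer: REJECT

Derivation:
start: ε-closure({0}) = {0,1,2,3,4,6,7,8,10}
'c' @ 1: {1,3,4,5,7,9,10,11}  (accept∈set)
'b' @ 2: {1,11}  (accept∈set)
'd' @ 3: {}  — dead — no transitions
rest 'acad' ignored (set empty)
after full input: {}  (accept=1 not in)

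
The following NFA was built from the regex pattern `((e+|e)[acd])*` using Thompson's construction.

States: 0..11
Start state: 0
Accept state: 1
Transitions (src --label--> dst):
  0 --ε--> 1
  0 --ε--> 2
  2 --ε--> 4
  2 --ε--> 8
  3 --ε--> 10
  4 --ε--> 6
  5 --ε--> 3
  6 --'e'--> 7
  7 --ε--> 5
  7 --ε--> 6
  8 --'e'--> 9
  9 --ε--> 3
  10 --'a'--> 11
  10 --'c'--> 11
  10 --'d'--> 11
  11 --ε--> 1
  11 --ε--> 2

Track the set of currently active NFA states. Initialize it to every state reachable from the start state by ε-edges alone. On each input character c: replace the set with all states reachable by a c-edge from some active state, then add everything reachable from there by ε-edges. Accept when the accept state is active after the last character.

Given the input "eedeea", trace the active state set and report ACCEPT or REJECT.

start: ε-closure({0}) = {0,1,2,4,6,8}
'e' @ 1: {3,5,6,7,9,10}
'e' @ 2: {3,5,6,7,10}
'd' @ 3: {1,2,4,6,8,11}  (accept∈set)
'e' @ 4: {3,5,6,7,9,10}
'e' @ 5: {3,5,6,7,10}
'a' @ 6: {1,2,4,6,8,11}  (accept∈set)
after full input: {1,2,4,6,8,11}  (accept=1 in)

Answer: ACCEPT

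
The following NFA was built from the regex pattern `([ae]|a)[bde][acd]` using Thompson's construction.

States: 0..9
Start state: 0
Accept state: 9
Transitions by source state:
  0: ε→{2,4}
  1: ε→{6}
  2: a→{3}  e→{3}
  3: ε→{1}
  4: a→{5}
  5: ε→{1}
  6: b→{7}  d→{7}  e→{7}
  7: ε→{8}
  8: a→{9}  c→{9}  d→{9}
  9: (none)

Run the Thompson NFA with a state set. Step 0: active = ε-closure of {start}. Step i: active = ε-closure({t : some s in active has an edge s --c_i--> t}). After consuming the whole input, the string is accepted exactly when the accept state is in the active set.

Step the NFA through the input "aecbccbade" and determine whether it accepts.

start: ε-closure({0}) = {0,2,4}
'a' @ 1: {1,3,5,6}
'e' @ 2: {7,8}
'c' @ 3: {9}  ✓accept
'b' @ 4: {}  — dead — no transitions
rest 'ccbade' ignored (set empty)
end set {} — state 9 not in

Answer: REJECT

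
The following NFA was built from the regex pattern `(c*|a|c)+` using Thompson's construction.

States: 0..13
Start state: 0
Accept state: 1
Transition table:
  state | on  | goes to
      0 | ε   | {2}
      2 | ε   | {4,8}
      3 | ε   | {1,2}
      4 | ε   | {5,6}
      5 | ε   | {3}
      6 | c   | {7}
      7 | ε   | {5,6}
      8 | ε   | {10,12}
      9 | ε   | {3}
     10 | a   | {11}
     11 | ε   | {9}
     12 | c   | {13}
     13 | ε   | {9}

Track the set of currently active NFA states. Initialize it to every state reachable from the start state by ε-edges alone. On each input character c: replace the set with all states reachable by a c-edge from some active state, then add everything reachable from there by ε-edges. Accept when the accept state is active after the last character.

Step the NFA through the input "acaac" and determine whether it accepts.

Answer: ACCEPT

Derivation:
initial (ε-close {0}): {0,1,2,3,4,5,6,8,10,12}
'a' @ 1: {1,2,3,4,5,6,8,9,10,11,12}  ✓accept
'c' @ 2: {1,2,3,4,5,6,7,8,9,10,12,13}  ✓accept
'a' @ 3: {1,2,3,4,5,6,8,9,10,11,12}  ✓accept
'a' @ 4: {1,2,3,4,5,6,8,9,10,11,12}  ✓accept
'c' @ 5: {1,2,3,4,5,6,7,8,9,10,12,13}  ✓accept
end set {1,2,3,4,5,6,7,8,9,10,12,13} — state 1 in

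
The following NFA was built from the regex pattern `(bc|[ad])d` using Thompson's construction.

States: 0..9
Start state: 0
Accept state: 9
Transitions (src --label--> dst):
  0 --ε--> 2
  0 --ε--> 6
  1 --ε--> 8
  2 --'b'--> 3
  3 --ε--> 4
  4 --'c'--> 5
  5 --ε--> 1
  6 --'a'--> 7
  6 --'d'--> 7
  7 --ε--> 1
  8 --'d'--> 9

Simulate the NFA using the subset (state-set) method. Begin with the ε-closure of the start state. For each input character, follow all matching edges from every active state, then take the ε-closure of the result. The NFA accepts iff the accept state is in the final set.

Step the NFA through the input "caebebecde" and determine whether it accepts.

Answer: REJECT

Steps:
S₀ = ε-closure({0}) = {0,2,6}
'c' @ 1: {}  — no active states
rest 'aebebecde' ignored (set empty)
end set {} — state 9 not in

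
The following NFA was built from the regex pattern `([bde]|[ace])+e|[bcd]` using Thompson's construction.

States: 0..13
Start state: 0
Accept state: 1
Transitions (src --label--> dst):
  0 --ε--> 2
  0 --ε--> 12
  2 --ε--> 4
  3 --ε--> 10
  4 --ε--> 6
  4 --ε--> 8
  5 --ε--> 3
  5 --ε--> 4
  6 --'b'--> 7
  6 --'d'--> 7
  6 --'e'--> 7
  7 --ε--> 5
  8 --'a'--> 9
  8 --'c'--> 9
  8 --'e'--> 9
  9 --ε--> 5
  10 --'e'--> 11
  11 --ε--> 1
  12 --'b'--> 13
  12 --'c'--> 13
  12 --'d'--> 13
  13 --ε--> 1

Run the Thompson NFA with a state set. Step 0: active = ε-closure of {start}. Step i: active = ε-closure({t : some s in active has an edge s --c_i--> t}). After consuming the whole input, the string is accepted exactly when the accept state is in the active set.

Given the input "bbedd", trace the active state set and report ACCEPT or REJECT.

start: ε-closure({0}) = {0,2,4,6,8,12}
'b' @ 1: {1,3,4,5,6,7,8,10,13}  ✓accept
'b' @ 2: {3,4,5,6,7,8,10}
'e' @ 3: {1,3,4,5,6,7,8,9,10,11}  ✓accept
'd' @ 4: {3,4,5,6,7,8,10}
'd' @ 5: {3,4,5,6,7,8,10}
after full input: {3,4,5,6,7,8,10}  (accept=1 not in)

Answer: REJECT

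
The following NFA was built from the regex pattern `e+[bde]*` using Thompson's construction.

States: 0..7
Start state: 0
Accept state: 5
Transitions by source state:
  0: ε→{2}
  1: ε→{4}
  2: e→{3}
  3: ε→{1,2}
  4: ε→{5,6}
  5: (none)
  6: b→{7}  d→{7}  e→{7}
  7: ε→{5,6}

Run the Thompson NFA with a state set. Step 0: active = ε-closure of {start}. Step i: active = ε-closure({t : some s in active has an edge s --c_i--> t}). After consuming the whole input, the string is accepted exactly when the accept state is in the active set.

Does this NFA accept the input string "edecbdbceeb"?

Answer: REJECT

Derivation:
initial (ε-close {0}): {0,2}
'e' @ 1: {1,2,3,4,5,6}  (accept∈set)
'd' @ 2: {5,6,7}  (accept∈set)
'e' @ 3: {5,6,7}  (accept∈set)
'c' @ 4: {}  — state set empty
rest 'bdbceeb' ignored (set empty)
after full input: {}  (accept=5 not in)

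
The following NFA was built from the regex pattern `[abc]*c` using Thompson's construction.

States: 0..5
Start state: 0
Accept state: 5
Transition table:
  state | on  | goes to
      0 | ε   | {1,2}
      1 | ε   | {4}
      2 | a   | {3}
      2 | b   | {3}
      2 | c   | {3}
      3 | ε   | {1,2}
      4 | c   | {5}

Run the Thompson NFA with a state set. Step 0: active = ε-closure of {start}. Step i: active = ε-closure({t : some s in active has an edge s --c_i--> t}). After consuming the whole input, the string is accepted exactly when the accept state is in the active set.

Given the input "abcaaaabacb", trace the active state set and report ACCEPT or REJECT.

initial (ε-close {0}): {0,1,2,4}
'a' @ 1: {1,2,3,4}
'b' @ 2: {1,2,3,4}
'c' @ 3: {1,2,3,4,5}  [accepting]
'a' @ 4: {1,2,3,4}
'a' @ 5: {1,2,3,4}
'a' @ 6: {1,2,3,4}
'a' @ 7: {1,2,3,4}
'b' @ 8: {1,2,3,4}
'a' @ 9: {1,2,3,4}
'c' @ 10: {1,2,3,4,5}  [accepting]
'b' @ 11: {1,2,3,4}
end set {1,2,3,4} — state 5 not in

Answer: REJECT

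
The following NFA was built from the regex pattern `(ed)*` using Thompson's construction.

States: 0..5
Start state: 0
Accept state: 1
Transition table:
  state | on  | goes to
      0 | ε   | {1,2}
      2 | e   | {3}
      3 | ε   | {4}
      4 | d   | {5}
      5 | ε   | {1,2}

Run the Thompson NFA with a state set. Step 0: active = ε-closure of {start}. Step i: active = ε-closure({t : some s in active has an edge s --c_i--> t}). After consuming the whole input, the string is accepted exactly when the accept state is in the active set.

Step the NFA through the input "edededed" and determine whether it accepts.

S₀ = ε-closure({0}) = {0,1,2}
'e' @ 1: {3,4}
'd' @ 2: {1,2,5}  (accept∈set)
'e' @ 3: {3,4}
'd' @ 4: {1,2,5}  (accept∈set)
'e' @ 5: {3,4}
'd' @ 6: {1,2,5}  (accept∈set)
'e' @ 7: {3,4}
'd' @ 8: {1,2,5}  (accept∈set)
end set {1,2,5} — state 1 in

Answer: ACCEPT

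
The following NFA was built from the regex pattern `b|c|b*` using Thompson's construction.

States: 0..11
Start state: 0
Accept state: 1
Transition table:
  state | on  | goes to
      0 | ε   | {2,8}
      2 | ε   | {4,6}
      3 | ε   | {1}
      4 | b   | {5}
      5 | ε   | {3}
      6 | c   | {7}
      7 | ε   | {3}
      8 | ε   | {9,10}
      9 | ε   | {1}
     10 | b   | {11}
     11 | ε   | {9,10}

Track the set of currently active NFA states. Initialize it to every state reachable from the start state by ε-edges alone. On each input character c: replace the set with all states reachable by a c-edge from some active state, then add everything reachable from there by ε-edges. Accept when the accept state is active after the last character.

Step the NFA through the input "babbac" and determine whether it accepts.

Answer: REJECT

Trace:
start: ε-closure({0}) = {0,1,2,4,6,8,9,10}
'b' @ 1: {1,3,5,9,10,11}  (accept∈set)
'a' @ 2: {}  — state set empty
rest 'bbac' ignored (set empty)
final: {}; accept 1 not in set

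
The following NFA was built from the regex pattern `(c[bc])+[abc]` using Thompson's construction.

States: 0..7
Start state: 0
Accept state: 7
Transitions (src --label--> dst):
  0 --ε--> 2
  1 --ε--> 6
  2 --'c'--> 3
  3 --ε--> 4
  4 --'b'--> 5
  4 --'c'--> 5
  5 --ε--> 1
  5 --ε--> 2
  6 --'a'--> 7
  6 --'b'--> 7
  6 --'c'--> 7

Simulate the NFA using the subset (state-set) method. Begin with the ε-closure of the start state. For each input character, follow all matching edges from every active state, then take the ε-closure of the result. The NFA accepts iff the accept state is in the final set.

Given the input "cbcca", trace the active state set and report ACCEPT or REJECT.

initial (ε-close {0}): {0,2}
'c' @ 1: {3,4}
'b' @ 2: {1,2,5,6}
'c' @ 3: {3,4,7}  [accepting]
'c' @ 4: {1,2,5,6}
'a' @ 5: {7}  [accepting]
after full input: {7}  (accept=7 in)

Answer: ACCEPT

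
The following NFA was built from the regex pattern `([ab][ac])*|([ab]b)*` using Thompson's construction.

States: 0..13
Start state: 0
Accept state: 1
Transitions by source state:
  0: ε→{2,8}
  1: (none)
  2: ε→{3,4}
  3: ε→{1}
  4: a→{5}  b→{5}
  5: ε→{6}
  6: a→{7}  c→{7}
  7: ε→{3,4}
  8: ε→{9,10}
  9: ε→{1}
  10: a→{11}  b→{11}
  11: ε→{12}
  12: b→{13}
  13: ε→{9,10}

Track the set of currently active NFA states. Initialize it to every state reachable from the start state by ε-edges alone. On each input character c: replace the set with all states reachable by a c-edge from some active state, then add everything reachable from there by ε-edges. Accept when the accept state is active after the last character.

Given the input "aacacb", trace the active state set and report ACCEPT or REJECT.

start: ε-closure({0}) = {0,1,2,3,4,8,9,10}
'a' @ 1: {5,6,11,12}
'a' @ 2: {1,3,4,7}  [accepting]
'c' @ 3: {}  — dead — no transitions
rest 'acb' ignored (set empty)
final: {}; accept 1 not in set

Answer: REJECT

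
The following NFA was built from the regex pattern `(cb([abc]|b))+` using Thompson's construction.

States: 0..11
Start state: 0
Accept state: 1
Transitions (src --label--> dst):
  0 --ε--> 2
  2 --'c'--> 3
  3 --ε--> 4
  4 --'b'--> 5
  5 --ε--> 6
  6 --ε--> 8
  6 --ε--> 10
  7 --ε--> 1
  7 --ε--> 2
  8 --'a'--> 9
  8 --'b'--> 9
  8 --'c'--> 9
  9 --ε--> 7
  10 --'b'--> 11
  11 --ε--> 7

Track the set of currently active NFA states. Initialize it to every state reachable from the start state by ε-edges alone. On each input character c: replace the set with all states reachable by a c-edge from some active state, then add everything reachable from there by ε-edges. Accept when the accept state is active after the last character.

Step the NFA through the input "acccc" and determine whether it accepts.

start: ε-closure({0}) = {0,2}
'a' @ 1: {}  — dead — no transitions
rest 'cccc' ignored (set empty)
final: {}; accept 1 not in set

Answer: REJECT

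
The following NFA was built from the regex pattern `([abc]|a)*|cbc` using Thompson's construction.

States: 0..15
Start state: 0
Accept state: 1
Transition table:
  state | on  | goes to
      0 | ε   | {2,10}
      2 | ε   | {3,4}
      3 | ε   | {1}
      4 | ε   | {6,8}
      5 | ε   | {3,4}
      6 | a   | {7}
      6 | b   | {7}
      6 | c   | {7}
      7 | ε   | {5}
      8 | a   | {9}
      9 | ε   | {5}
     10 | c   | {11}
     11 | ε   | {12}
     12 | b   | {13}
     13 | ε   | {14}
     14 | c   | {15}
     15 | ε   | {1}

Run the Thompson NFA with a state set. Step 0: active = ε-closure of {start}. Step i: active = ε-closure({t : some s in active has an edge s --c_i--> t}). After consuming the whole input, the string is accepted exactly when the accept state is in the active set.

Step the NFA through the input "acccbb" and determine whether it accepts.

Answer: ACCEPT

Derivation:
start: ε-closure({0}) = {0,1,2,3,4,6,8,10}
'a' @ 1: {1,3,4,5,6,7,8,9}  ✓accept
'c' @ 2: {1,3,4,5,6,7,8}  ✓accept
'c' @ 3: {1,3,4,5,6,7,8}  ✓accept
'c' @ 4: {1,3,4,5,6,7,8}  ✓accept
'b' @ 5: {1,3,4,5,6,7,8}  ✓accept
'b' @ 6: {1,3,4,5,6,7,8}  ✓accept
end set {1,3,4,5,6,7,8} — state 1 in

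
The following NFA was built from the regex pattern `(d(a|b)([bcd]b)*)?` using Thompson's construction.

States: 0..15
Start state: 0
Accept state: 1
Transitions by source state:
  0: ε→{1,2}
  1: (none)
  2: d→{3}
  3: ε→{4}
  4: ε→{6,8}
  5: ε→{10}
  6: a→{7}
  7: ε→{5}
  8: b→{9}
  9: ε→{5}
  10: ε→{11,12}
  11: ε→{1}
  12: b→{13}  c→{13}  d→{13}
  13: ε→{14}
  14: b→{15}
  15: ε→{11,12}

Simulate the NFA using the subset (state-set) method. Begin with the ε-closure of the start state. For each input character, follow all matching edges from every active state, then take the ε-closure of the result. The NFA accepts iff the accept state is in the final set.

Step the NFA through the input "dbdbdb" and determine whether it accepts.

Answer: ACCEPT

Trace:
S₀ = ε-closure({0}) = {0,1,2}
'd' @ 1: {3,4,6,8}
'b' @ 2: {1,5,9,10,11,12}  ✓accept
'd' @ 3: {13,14}
'b' @ 4: {1,11,12,15}  ✓accept
'd' @ 5: {13,14}
'b' @ 6: {1,11,12,15}  ✓accept
after full input: {1,11,12,15}  (accept=1 in)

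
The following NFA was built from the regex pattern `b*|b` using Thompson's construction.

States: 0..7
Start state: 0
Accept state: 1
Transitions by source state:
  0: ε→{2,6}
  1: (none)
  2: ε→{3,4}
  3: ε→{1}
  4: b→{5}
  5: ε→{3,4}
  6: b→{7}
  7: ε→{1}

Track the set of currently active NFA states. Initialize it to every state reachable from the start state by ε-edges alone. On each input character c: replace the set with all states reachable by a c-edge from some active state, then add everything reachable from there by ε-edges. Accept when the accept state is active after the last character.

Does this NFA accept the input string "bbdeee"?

Answer: REJECT

Derivation:
initial (ε-close {0}): {0,1,2,3,4,6}
'b' @ 1: {1,3,4,5,7}  (accept∈set)
'b' @ 2: {1,3,4,5}  (accept∈set)
'd' @ 3: {}  — no active states
rest 'eee' ignored (set empty)
final: {}; accept 1 not in set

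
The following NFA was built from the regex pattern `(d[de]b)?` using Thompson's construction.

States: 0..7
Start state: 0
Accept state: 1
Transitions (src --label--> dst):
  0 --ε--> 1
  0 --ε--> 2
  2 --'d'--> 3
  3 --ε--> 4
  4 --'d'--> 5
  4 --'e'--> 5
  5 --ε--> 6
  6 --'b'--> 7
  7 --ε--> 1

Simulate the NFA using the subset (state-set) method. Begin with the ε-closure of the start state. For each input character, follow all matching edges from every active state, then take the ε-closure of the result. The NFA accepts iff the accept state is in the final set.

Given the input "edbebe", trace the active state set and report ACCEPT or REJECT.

Answer: REJECT

Steps:
initial (ε-close {0}): {0,1,2}
'e' @ 1: {}  — state set empty
rest 'dbebe' ignored (set empty)
end set {} — state 1 not in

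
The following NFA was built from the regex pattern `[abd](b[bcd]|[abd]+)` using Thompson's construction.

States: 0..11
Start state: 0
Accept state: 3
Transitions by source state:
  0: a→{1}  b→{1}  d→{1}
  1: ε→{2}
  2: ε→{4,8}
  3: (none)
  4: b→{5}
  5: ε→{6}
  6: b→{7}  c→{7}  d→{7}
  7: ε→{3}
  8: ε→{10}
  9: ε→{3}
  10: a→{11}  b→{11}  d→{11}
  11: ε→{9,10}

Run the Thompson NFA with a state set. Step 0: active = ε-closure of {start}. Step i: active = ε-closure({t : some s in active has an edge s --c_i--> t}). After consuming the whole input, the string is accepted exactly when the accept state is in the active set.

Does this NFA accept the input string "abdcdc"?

start: ε-closure({0}) = {0}
'a' @ 1: {1,2,4,8,10}
'b' @ 2: {3,5,6,9,10,11}  ✓accept
'd' @ 3: {3,7,9,10,11}  ✓accept
'c' @ 4: {}  — dead — no transitions
rest 'dc' ignored (set empty)
after full input: {}  (accept=3 not in)

Answer: REJECT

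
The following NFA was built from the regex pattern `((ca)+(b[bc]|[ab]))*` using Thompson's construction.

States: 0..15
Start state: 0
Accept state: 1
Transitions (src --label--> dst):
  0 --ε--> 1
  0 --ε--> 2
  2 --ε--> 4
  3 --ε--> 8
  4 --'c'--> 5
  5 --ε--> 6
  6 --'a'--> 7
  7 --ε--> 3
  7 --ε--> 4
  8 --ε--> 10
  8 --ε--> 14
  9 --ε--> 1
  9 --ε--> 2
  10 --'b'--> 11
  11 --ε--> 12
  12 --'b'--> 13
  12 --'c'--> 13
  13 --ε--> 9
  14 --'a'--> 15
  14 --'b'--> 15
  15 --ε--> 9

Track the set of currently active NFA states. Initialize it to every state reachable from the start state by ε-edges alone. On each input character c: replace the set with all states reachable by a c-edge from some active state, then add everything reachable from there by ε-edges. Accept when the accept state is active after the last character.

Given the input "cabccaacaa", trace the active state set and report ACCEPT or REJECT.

Answer: ACCEPT

Derivation:
initial (ε-close {0}): {0,1,2,4}
'c' @ 1: {5,6}
'a' @ 2: {3,4,7,8,10,14}
'b' @ 3: {1,2,4,9,11,12,15}  ✓accept
'c' @ 4: {1,2,4,5,6,9,13}  ✓accept
'c' @ 5: {5,6}
'a' @ 6: {3,4,7,8,10,14}
'a' @ 7: {1,2,4,9,15}  ✓accept
'c' @ 8: {5,6}
'a' @ 9: {3,4,7,8,10,14}
'a' @ 10: {1,2,4,9,15}  ✓accept
after full input: {1,2,4,9,15}  (accept=1 in)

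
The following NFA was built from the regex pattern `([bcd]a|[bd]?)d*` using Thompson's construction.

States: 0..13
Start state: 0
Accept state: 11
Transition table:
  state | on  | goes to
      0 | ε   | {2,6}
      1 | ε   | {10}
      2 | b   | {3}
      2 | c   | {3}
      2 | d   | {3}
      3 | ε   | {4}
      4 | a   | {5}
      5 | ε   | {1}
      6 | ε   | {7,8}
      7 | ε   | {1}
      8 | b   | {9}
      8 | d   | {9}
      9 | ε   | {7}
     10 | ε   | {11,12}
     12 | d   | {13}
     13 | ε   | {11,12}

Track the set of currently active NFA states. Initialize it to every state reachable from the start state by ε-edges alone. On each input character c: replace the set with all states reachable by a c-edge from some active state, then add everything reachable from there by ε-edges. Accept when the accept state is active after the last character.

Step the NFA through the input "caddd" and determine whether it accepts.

initial (ε-close {0}): {0,1,2,6,7,8,10,11,12}
'c' @ 1: {3,4}
'a' @ 2: {1,5,10,11,12}  [accepting]
'd' @ 3: {11,12,13}  [accepting]
'd' @ 4: {11,12,13}  [accepting]
'd' @ 5: {11,12,13}  [accepting]
after full input: {11,12,13}  (accept=11 in)

Answer: ACCEPT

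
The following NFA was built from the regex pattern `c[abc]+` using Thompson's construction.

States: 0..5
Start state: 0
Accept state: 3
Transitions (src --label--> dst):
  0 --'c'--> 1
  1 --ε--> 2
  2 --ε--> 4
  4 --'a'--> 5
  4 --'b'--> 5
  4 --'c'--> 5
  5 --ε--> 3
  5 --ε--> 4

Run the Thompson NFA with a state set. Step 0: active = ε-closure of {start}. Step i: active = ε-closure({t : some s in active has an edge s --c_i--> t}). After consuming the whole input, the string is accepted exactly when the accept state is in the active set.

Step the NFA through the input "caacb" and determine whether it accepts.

initial (ε-close {0}): {0}
'c' @ 1: {1,2,4}
'a' @ 2: {3,4,5}  ✓accept
'a' @ 3: {3,4,5}  ✓accept
'c' @ 4: {3,4,5}  ✓accept
'b' @ 5: {3,4,5}  ✓accept
end set {3,4,5} — state 3 in

Answer: ACCEPT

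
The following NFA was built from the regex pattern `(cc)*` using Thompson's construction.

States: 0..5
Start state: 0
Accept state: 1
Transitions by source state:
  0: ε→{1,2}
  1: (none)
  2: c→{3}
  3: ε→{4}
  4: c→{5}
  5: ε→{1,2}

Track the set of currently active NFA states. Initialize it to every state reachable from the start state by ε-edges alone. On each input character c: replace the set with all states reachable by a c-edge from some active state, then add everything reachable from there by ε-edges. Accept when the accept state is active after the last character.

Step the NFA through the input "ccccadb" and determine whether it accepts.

start: ε-closure({0}) = {0,1,2}
'c' @ 1: {3,4}
'c' @ 2: {1,2,5}  (accept∈set)
'c' @ 3: {3,4}
'c' @ 4: {1,2,5}  (accept∈set)
'a' @ 5: {}  — no active states
rest 'db' ignored (set empty)
after full input: {}  (accept=1 not in)

Answer: REJECT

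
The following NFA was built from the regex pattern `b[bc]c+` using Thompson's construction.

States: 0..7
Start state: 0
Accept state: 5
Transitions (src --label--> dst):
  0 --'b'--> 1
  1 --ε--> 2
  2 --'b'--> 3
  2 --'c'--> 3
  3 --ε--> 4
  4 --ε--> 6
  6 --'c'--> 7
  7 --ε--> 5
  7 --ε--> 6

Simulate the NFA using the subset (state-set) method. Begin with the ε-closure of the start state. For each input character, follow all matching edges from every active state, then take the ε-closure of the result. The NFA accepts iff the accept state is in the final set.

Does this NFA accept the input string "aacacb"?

S₀ = ε-closure({0}) = {0}
'a' @ 1: {}  — no active states
rest 'acacb' ignored (set empty)
end set {} — state 5 not in

Answer: REJECT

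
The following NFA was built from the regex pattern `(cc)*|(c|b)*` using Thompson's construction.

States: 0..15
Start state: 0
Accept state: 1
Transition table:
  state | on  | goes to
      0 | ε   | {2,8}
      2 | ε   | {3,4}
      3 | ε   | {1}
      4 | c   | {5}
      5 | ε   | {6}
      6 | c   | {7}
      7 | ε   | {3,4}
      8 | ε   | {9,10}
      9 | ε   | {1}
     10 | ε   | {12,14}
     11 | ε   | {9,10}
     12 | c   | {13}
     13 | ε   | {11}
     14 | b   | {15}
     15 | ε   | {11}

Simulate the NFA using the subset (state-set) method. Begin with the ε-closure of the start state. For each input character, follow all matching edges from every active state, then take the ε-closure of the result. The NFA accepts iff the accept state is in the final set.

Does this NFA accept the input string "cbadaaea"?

Answer: REJECT

Derivation:
initial (ε-close {0}): {0,1,2,3,4,8,9,10,12,14}
'c' @ 1: {1,5,6,9,10,11,12,13,14}  [accepting]
'b' @ 2: {1,9,10,11,12,14,15}  [accepting]
'a' @ 3: {}  — no active states
rest 'daaea' ignored (set empty)
end set {} — state 1 not in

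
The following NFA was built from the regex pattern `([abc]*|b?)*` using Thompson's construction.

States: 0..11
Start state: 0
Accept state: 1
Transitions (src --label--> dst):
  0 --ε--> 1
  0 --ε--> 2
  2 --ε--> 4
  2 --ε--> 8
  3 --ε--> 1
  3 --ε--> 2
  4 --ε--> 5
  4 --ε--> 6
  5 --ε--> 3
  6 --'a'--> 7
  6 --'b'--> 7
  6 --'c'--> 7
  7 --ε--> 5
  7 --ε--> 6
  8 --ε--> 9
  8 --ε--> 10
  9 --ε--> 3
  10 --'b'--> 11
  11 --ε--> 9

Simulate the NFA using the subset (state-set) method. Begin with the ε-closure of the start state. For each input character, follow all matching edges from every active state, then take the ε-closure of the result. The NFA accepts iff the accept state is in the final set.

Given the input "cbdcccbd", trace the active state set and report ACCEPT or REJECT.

Answer: REJECT

Trace:
S₀ = ε-closure({0}) = {0,1,2,3,4,5,6,8,9,10}
'c' @ 1: {1,2,3,4,5,6,7,8,9,10}  [accepting]
'b' @ 2: {1,2,3,4,5,6,7,8,9,10,11}  [accepting]
'd' @ 3: {}  — dead — no transitions
rest 'cccbd' ignored (set empty)
after full input: {}  (accept=1 not in)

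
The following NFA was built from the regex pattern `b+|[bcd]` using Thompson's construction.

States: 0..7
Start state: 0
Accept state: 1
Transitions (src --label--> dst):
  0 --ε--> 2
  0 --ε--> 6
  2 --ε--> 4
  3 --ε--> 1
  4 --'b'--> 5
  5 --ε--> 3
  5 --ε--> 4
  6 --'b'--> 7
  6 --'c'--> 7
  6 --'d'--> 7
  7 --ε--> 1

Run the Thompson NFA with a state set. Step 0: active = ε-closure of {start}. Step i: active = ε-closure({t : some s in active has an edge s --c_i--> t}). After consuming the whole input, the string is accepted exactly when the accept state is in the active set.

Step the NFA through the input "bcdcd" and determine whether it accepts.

Answer: REJECT

Steps:
S₀ = ε-closure({0}) = {0,2,4,6}
'b' @ 1: {1,3,4,5,7}  (accept∈set)
'c' @ 2: {}  — no active states
rest 'dcd' ignored (set empty)
end set {} — state 1 not in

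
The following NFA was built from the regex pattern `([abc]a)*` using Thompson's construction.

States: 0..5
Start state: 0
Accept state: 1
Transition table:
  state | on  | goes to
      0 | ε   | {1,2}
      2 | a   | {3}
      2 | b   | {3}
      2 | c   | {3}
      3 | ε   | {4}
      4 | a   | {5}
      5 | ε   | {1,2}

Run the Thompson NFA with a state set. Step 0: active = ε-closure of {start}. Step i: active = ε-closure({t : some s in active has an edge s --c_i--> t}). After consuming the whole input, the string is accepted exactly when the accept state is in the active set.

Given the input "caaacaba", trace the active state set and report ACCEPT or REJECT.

start: ε-closure({0}) = {0,1,2}
'c' @ 1: {3,4}
'a' @ 2: {1,2,5}  [accepting]
'a' @ 3: {3,4}
'a' @ 4: {1,2,5}  [accepting]
'c' @ 5: {3,4}
'a' @ 6: {1,2,5}  [accepting]
'b' @ 7: {3,4}
'a' @ 8: {1,2,5}  [accepting]
end set {1,2,5} — state 1 in

Answer: ACCEPT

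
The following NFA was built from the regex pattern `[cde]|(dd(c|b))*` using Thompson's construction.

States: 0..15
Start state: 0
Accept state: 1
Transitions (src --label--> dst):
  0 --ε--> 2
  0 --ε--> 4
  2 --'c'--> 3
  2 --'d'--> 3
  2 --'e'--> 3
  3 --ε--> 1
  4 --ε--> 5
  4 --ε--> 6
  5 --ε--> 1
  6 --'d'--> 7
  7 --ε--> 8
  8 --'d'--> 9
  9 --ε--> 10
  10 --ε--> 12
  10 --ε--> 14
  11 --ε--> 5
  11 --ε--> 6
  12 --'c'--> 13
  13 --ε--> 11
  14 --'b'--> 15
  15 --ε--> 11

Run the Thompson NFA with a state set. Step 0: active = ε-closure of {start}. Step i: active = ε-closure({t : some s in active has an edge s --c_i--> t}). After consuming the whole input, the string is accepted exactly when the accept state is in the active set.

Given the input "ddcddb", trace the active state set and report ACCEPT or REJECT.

start: ε-closure({0}) = {0,1,2,4,5,6}
'd' @ 1: {1,3,7,8}  (accept∈set)
'd' @ 2: {9,10,12,14}
'c' @ 3: {1,5,6,11,13}  (accept∈set)
'd' @ 4: {7,8}
'd' @ 5: {9,10,12,14}
'b' @ 6: {1,5,6,11,15}  (accept∈set)
after full input: {1,5,6,11,15}  (accept=1 in)

Answer: ACCEPT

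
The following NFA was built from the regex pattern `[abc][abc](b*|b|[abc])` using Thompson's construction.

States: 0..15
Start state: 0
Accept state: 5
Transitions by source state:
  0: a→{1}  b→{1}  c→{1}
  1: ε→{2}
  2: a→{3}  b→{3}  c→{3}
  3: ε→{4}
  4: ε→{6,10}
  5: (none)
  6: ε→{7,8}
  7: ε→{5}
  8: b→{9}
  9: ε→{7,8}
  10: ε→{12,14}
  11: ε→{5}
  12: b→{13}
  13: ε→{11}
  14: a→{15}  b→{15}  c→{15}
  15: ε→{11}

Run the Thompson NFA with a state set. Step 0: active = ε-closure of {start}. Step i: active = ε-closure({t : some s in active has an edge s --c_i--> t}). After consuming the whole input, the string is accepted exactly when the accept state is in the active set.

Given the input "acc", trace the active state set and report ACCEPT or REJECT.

Answer: ACCEPT

Derivation:
S₀ = ε-closure({0}) = {0}
'a' @ 1: {1,2}
'c' @ 2: {3,4,5,6,7,8,10,12,14}  (accept∈set)
'c' @ 3: {5,11,15}  (accept∈set)
end set {5,11,15} — state 5 in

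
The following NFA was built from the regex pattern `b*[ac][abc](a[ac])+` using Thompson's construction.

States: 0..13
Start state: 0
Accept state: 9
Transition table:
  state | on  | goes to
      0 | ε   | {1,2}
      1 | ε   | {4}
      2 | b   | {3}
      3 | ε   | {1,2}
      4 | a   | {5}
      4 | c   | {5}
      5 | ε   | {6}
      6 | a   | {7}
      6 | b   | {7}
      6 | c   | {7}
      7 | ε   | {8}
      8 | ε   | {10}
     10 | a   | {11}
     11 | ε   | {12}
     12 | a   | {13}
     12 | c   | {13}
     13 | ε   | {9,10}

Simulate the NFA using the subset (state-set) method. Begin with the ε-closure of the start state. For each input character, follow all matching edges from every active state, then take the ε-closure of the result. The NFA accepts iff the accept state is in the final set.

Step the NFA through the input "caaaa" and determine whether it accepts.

Answer: REJECT

Steps:
start: ε-closure({0}) = {0,1,2,4}
'c' @ 1: {5,6}
'a' @ 2: {7,8,10}
'a' @ 3: {11,12}
'a' @ 4: {9,10,13}  [accepting]
'a' @ 5: {11,12}
final: {11,12}; accept 9 not in set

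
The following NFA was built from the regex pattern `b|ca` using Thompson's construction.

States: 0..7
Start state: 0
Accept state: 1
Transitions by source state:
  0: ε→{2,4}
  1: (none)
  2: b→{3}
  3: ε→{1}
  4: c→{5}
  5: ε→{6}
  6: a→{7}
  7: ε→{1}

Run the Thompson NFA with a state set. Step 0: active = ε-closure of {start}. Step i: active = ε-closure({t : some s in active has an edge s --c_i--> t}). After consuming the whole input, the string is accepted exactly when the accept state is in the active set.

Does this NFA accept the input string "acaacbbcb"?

initial (ε-close {0}): {0,2,4}
'a' @ 1: {}  — state set empty
rest 'caacbbcb' ignored (set empty)
end set {} — state 1 not in

Answer: REJECT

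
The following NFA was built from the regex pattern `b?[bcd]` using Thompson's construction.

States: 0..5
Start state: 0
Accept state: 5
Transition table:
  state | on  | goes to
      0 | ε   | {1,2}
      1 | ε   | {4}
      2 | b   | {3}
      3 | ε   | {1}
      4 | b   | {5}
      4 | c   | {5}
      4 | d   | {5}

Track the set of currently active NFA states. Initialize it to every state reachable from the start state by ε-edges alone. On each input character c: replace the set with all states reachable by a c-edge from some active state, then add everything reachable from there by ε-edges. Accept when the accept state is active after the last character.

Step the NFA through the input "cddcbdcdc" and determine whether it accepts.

Answer: REJECT

Derivation:
S₀ = ε-closure({0}) = {0,1,2,4}
'c' @ 1: {5}  [accepting]
'd' @ 2: {}  — state set empty
rest 'dcbdcdc' ignored (set empty)
end set {} — state 5 not in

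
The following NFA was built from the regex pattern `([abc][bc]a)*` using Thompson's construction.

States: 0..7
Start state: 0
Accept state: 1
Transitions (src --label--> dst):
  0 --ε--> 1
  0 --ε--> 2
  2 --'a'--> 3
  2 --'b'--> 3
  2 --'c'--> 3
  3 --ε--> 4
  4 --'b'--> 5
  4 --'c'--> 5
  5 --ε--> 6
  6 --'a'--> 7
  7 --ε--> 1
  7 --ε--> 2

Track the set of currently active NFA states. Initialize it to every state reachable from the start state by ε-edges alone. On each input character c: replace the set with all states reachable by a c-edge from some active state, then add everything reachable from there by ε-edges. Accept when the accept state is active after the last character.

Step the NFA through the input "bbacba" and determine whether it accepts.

Answer: ACCEPT

Trace:
S₀ = ε-closure({0}) = {0,1,2}
'b' @ 1: {3,4}
'b' @ 2: {5,6}
'a' @ 3: {1,2,7}  ✓accept
'c' @ 4: {3,4}
'b' @ 5: {5,6}
'a' @ 6: {1,2,7}  ✓accept
end set {1,2,7} — state 1 in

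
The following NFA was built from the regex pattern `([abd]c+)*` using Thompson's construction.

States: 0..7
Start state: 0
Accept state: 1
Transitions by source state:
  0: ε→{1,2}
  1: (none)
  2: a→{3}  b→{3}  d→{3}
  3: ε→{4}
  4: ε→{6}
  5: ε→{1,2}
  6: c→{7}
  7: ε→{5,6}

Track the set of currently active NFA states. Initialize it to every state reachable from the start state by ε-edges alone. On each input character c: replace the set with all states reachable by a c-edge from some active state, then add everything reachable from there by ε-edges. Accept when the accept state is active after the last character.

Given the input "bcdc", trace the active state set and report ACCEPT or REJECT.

start: ε-closure({0}) = {0,1,2}
'b' @ 1: {3,4,6}
'c' @ 2: {1,2,5,6,7}  [accepting]
'd' @ 3: {3,4,6}
'c' @ 4: {1,2,5,6,7}  [accepting]
after full input: {1,2,5,6,7}  (accept=1 in)

Answer: ACCEPT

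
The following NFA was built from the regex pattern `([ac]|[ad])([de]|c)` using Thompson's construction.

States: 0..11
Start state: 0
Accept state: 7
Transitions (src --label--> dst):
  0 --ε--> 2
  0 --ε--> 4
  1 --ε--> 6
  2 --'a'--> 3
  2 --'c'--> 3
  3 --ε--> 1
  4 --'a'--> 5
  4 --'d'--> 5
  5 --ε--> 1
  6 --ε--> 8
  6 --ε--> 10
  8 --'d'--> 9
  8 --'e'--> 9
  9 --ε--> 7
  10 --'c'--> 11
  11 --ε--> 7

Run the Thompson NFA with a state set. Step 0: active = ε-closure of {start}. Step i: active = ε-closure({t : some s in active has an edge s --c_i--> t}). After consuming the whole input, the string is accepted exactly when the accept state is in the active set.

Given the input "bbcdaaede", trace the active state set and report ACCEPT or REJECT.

start: ε-closure({0}) = {0,2,4}
'b' @ 1: {}  — dead — no transitions
rest 'bcdaaede' ignored (set empty)
after full input: {}  (accept=7 not in)

Answer: REJECT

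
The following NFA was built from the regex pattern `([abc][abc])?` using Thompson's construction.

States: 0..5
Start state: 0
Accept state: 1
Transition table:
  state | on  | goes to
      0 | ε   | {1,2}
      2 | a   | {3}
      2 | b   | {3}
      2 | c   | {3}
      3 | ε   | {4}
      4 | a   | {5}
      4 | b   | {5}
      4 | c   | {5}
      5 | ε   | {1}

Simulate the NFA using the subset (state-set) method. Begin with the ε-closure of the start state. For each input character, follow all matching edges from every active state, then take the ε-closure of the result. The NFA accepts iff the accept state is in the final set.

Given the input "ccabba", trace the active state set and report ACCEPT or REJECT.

Answer: REJECT

Steps:
S₀ = ε-closure({0}) = {0,1,2}
'c' @ 1: {3,4}
'c' @ 2: {1,5}  (accept∈set)
'a' @ 3: {}  — state set empty
rest 'bba' ignored (set empty)
after full input: {}  (accept=1 not in)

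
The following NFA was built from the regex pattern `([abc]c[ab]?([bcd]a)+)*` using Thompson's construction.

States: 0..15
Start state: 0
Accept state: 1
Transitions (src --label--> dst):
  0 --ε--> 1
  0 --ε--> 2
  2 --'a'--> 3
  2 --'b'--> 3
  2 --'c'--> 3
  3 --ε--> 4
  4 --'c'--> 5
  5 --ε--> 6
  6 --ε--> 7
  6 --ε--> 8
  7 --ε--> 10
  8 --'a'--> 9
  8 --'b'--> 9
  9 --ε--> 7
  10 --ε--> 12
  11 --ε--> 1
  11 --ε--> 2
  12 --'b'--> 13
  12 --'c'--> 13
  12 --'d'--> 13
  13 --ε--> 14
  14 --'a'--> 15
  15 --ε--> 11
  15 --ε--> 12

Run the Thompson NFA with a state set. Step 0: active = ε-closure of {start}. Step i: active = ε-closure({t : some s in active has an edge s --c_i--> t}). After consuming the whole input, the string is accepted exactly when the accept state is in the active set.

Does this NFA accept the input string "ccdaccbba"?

Answer: ACCEPT

Trace:
initial (ε-close {0}): {0,1,2}
'c' @ 1: {3,4}
'c' @ 2: {5,6,7,8,10,12}
'd' @ 3: {13,14}
'a' @ 4: {1,2,11,12,15}  [accepting]
'c' @ 5: {3,4,13,14}
'c' @ 6: {5,6,7,8,10,12}
'b' @ 7: {7,9,10,12,13,14}
'b' @ 8: {13,14}
'a' @ 9: {1,2,11,12,15}  [accepting]
end set {1,2,11,12,15} — state 1 in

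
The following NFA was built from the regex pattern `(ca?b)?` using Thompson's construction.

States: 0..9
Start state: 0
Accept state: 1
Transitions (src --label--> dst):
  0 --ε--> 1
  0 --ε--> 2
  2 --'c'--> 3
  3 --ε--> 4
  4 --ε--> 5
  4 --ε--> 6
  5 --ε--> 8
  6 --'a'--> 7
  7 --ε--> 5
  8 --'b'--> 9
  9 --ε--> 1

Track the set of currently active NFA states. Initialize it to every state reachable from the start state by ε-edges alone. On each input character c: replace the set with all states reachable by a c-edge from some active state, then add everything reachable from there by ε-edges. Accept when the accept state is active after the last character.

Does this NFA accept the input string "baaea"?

initial (ε-close {0}): {0,1,2}
'b' @ 1: {}  — dead — no transitions
rest 'aaea' ignored (set empty)
end set {} — state 1 not in

Answer: REJECT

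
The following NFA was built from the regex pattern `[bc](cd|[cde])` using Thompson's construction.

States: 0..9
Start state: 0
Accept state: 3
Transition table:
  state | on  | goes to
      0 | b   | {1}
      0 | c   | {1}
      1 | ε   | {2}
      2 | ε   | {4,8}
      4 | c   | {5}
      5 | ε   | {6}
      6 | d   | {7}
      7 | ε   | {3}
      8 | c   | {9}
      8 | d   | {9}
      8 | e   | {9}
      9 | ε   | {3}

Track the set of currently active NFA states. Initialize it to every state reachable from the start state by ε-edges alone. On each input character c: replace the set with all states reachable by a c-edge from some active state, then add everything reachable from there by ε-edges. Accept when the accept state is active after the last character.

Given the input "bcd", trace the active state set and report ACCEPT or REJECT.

Answer: ACCEPT

Derivation:
start: ε-closure({0}) = {0}
'b' @ 1: {1,2,4,8}
'c' @ 2: {3,5,6,9}  [accepting]
'd' @ 3: {3,7}  [accepting]
final: {3,7}; accept 3 in set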